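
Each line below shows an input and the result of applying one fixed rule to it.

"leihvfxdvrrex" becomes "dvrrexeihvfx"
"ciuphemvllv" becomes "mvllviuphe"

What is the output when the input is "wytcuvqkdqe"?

The transformation: delete the first character, then swap the front and back halves of the string.
Starting from "wytcuvqkdqe": after the first operation, "ytcuvqkdqe"; after the second, "qkdqeytcuv".

qkdqeytcuv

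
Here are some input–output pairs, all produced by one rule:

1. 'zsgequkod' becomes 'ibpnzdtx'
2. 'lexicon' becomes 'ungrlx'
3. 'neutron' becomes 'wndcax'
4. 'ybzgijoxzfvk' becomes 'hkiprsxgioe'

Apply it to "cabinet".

ljkrwn

In each case the input is transformed by: shift every letter 9 places forward in the alphabet (wrapping around), then delete the last character.
Doing the same to "cabinet": "ljkrwn".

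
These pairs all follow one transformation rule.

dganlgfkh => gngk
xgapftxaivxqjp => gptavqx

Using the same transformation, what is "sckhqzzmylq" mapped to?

In each case the input is transformed by: swap the first and last characters, then keep every other character starting from the second (positions 2nd, 4th, 6th, ...).
Starting from "sckhqzzmylq": after the first operation, "qckhqzzmyls"; after the second, "chzml".

chzml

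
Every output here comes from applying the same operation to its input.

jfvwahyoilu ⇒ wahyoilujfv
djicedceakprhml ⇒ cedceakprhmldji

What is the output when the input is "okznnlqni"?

Each output is the input with this applied: move the first 3 characters to the end (rotate left by 3).
Doing the same to "okznnlqni": "nnlqniokz".

nnlqniokz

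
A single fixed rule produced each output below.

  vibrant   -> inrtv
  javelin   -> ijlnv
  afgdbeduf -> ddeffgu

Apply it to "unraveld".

What's happening: sort the characters into alphabetical order, then delete the first 2 characters.
Working it through for "unraveld": intermediate "adelnruv", final "elnruv".

elnruv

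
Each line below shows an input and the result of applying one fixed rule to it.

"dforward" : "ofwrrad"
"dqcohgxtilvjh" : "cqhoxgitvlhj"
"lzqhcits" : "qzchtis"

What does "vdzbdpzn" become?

Looking at the pairs, the operation is to delete the first character, then swap each adjacent pair of characters (1↔2, 3↔4, ...).
Applying both steps to "vdzbdpzn": "dzbdpzn", then "zddbzpn".

zddbzpn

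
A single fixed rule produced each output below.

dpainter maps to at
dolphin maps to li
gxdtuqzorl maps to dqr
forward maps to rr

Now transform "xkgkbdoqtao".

The transformation: keep one character in every 3, starting at position 3 (positions 3rd, 6th, 9th, ...).
For "xkgkbdoqtao" the result is "gdt".

gdt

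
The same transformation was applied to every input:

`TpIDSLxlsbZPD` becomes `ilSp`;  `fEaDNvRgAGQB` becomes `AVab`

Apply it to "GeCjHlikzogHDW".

Looking at the pairs, the operation is to keep one character in every 3, starting at position 3 (positions 3rd, 6th, 9th, ...), then flip the case of every letter.
"GeCjHlikzogHDW" → "ClzH" → "cLZh".
(Check on "TpIDSLxlsbZPD": → "ILsP" → "ilSp" ✓)

cLZh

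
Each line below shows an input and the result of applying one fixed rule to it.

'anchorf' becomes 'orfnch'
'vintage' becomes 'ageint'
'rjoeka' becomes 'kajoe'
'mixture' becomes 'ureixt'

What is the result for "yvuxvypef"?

vypefvux

The rule is to delete the first character, then move the first 3 characters to the end (rotate left by 3).
Working it through for "yvuxvypef": intermediate "vuxvypef", final "vypefvux".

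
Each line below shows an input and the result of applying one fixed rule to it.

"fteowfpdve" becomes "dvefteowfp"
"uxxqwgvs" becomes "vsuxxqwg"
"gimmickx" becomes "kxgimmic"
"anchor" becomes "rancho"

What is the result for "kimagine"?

The pattern: swap the front and back halves of the string, then move the first 2 characters to the end (rotate left by 2).
Applying both steps to "kimagine": "ginekima", then "nekimagi".

nekimagi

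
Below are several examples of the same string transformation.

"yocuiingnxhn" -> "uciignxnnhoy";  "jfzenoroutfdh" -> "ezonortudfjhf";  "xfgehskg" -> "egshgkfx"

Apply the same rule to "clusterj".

suetjrlc

The transformation: move the first 2 characters to the end (rotate left by 2), then swap each adjacent pair of characters (1↔2, 3↔4, ...).
"clusterj" → "usterjcl" → "suetjrlc".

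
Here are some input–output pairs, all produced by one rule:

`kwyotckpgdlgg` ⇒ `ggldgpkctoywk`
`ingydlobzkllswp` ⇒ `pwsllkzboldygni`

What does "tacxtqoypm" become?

mpyoqtxcat

The rule is to reverse the string.
For "tacxtqoypm" the result is "mpyoqtxcat".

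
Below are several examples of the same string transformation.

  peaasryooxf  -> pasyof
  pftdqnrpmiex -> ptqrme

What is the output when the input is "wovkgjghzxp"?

What's happening: keep every other character starting from the first (positions 1st, 3rd, 5th, ...).
So "wovkgjghzxp" becomes "wvggzp".

wvggzp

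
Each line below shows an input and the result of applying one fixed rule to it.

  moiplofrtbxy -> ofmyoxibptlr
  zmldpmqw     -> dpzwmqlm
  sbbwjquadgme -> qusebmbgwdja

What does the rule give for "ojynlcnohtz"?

Looking at the pairs, the operation is to take characters alternately from the front and the back (1st, last, 2nd, 2nd-last, ...), then move the last 2 characters to the front (rotate right by 2).
On "ojynlcnohtz": the first step gives "ozjtyhnolnc", and the second then gives "ncozjtyhnol".
(Check on "moiplofrtbxy": → "myoxibptlrof" → "ofmyoxibptlr" ✓)

ncozjtyhnol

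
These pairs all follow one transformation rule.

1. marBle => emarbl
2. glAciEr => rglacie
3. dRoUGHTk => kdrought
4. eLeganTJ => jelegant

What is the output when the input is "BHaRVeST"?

Looking at the pairs, the operation is to move the last character to the front, then convert every letter to lowercase.
Applying both steps to "BHaRVeST": "TBHaRVeS", then "tbharves".

tbharves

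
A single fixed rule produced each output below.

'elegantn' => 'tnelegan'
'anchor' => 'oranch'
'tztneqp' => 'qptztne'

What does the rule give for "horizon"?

The transformation: move the last 2 characters to the front (rotate right by 2).
Doing the same to "horizon": "onhoriz".

onhoriz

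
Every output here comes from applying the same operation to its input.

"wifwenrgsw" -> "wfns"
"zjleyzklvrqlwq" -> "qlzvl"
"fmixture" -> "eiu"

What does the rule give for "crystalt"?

The pattern: move the last character to the front, then keep one character in every 3, starting at position 1 (positions 1st, 4th, 7th, ...).
On "crystalt": the first step gives "tcrystal", and the second then gives "tya".
(Check on "fmixture": → "efmixtur" → "eiu" ✓)

tya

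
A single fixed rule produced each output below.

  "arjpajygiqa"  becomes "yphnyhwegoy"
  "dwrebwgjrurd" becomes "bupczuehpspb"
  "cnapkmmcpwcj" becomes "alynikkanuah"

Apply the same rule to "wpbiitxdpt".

unzggrvbnr

What's happening: shift every letter 2 places backward in the alphabet (wrapping around).
For "wpbiitxdpt" the result is "unzggrvbnr".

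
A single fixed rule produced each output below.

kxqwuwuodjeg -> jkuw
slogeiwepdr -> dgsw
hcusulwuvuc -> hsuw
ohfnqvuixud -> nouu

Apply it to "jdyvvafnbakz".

The transformation: keep one character in every 3, starting at position 1 (positions 1st, 4th, 7th, ...), then sort the characters into alphabetical order.
Starting from "jdyvvafnbakz": after the first operation, "jvfa"; after the second, "afjv".

afjv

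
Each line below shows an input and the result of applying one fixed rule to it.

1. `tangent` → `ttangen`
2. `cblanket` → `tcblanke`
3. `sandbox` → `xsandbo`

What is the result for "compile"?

ecompil

Rule — move the last character to the front.
For "compile" the result is "ecompil".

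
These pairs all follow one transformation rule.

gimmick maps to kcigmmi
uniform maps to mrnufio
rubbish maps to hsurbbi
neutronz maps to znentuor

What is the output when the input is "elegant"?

tnlegea

The rule is to move the last 2 characters to the front (rotate right by 2), then swap each adjacent pair of characters (1↔2, 3↔4, ...).
Applying both steps to "elegant": "ntelega", then "tnlegea".
(Check on "gimmick": → "ckgimmi" → "kcigmmi" ✓)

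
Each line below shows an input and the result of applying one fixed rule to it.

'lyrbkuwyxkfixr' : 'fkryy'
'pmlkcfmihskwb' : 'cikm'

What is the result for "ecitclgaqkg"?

accg

Rule — keep one character in every 3, starting at position 2 (positions 2nd, 5th, 8th, ...), then sort the characters into alphabetical order.
Starting from "ecitclgaqkg": after the first operation, "ccag"; after the second, "accg".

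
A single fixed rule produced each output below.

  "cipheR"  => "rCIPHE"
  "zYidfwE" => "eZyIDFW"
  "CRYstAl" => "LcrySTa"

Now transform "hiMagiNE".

eHImAGIn

In each case the input is transformed by: move the last character to the front, then flip the case of every letter.
Applying both steps to "hiMagiNE": "EhiMagiN", then "eHImAGIn".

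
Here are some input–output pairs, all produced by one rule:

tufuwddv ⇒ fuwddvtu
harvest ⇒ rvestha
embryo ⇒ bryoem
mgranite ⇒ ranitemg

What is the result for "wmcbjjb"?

cbjjbwm

Rule — move the first 2 characters to the end (rotate left by 2).
For "wmcbjjb" the result is "cbjjbwm".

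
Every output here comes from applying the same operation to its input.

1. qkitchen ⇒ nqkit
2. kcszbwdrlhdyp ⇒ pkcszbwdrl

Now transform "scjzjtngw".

In each case the input is transformed by: move the last character to the front, then delete the last 3 characters.
Working it through for "scjzjtngw": intermediate "wscjzjtng", final "wscjzj".

wscjzj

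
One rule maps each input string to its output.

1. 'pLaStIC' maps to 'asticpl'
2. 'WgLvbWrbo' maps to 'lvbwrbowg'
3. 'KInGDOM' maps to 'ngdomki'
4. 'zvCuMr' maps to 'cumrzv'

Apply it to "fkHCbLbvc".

hcblbvcfk

Rule — move the first 2 characters to the end (rotate left by 2), then convert every letter to lowercase.
So "fkHCbLbvc" becomes "hcblbvcfk".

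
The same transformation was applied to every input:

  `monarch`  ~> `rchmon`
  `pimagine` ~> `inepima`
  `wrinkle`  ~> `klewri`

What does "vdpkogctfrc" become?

Rule — move the last 3 characters to the front (rotate right by 3), then delete the last character.
Working it through for "vdpkogctfrc": intermediate "frcvdpkogct", final "frcvdpkogc".

frcvdpkogc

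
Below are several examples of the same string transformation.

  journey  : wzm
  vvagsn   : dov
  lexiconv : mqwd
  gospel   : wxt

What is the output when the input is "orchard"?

zpz

Each output is the input with this applied: keep every other character starting from the second (positions 2nd, 4th, 6th, ...), then shift every letter 8 places forward in the alphabet (wrapping around).
So "orchard" becomes "zpz".
(Check on "vvagsn": → "vgn" → "dov" ✓)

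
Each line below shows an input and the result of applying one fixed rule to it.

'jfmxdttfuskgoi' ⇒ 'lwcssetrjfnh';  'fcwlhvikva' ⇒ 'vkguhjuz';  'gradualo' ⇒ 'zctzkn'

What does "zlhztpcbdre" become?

gysobacqd

Rule — shift every letter 1 place backward in the alphabet (wrapping around), then delete the first 2 characters.
On "zlhztpcbdre": the first step gives "ykgysobacqd", and the second then gives "gysobacqd".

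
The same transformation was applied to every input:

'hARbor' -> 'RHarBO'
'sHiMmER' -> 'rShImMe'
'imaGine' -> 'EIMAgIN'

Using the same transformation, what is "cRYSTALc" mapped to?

Each output is the input with this applied: flip the case of every letter, then move the last character to the front.
On "cRYSTALc": the first step gives "CrystalC", and the second then gives "CCrystal".

CCrystal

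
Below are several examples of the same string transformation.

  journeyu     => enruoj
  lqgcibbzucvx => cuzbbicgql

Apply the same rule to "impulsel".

Rule — delete the last 2 characters, then reverse the string.
Working it through for "impulsel": intermediate "impuls", final "slupmi".
(Check on "journeyu": → "journe" → "enruoj" ✓)

slupmi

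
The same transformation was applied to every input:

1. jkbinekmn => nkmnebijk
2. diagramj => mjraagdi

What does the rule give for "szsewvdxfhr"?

Looking at the pairs, the operation is to swap each adjacent pair of characters (1↔2, 3↔4, ...), then reverse the string.
So "szsewvdxfhr" becomes "rfhdxwvsesz".

rfhdxwvsesz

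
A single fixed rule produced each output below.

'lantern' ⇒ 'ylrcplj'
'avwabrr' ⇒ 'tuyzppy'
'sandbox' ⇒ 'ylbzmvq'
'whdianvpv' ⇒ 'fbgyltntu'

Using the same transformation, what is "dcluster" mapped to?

Each output is the input with this applied: move the first character to the end, then shift every letter 2 places backward in the alphabet (wrapping around).
For "dcluster", step one produces "clusterd"; step two turns that into "ajsqrcpb".

ajsqrcpb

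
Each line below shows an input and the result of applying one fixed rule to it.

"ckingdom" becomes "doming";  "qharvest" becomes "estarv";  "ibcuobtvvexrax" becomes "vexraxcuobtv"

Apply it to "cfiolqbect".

bectiolq

Each output is the input with this applied: delete the first 2 characters, then swap the front and back halves of the string.
Applying both steps to "cfiolqbect": "iolqbect", then "bectiolq".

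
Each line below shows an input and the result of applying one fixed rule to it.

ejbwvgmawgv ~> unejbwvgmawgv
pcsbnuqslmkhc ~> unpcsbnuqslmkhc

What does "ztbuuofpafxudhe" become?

unztbuuofpafxudhe

In each case the input is transformed by: prepend "un".
On "ztbuuofpafxudhe" that produces "unztbuuofpafxudhe".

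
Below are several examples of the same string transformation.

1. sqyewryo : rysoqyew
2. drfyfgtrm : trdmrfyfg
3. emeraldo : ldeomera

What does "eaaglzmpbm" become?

In each case the input is transformed by: swap the first and last characters, then move the last 3 characters to the front (rotate right by 3).
On "eaaglzmpbm": the first step gives "maaglzmpbe", and the second then gives "pbemaaglzm".

pbemaaglzm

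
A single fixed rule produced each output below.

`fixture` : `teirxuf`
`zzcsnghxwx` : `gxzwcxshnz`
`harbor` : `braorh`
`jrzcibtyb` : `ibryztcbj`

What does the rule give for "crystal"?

Each output is the input with this applied: take characters alternately from the front and the back (1st, last, 2nd, 2nd-last, ...), then swap the first and last characters.
For "crystal", step one produces "clrayts"; step two turns that into "slraytc".
(Check on "zzcsnghxwx": → "zxzwcxshng" → "gxzwcxshnz" ✓)

slraytc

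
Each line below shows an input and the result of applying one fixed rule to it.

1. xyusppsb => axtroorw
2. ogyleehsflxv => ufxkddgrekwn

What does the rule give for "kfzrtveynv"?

Each output is the input with this applied: swap the first and last characters, then shift every letter 1 place backward in the alphabet (wrapping around).
"kfzrtveynv" → "ueyqsudxmj".

ueyqsudxmj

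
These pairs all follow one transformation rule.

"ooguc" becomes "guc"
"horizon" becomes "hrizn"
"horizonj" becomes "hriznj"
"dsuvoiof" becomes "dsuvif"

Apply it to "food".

fd

Looking at the pairs, the operation is to remove every "o".
Applying that to "food" gives "fd".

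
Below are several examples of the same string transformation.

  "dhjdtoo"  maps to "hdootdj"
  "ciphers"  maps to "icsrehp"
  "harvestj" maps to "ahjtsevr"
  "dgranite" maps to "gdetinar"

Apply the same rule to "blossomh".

lbhmosso

Rule — reverse the string, then move the last 2 characters to the front (rotate right by 2).
Starting from "blossomh": after the first operation, "hmossolb"; after the second, "lbhmosso".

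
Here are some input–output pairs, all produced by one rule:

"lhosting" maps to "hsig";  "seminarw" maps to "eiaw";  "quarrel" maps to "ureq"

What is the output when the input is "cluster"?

Rule — move the first character to the end, then keep every other character starting from the first (positions 1st, 3rd, 5th, ...).
For "cluster", step one produces "lusterc"; step two turns that into "lsec".
(Check on "seminarw": → "eminarws" → "eiaw" ✓)

lsec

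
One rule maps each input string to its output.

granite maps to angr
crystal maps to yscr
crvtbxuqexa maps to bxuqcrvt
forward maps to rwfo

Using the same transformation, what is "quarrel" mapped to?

arqu

In each case the input is transformed by: delete the last 3 characters, then swap the front and back halves of the string.
On "quarrel" that produces "arqu".
(Check on "forward": → "forw" → "rwfo" ✓)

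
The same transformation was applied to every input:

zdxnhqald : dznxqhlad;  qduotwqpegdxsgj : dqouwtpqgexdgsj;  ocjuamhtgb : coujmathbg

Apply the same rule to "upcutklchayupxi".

In each case the input is transformed by: swap each adjacent pair of characters (1↔2, 3↔4, ...).
Doing the same to "upcutklchayupxi": "puucktclahuyxpi".

puucktclahuyxpi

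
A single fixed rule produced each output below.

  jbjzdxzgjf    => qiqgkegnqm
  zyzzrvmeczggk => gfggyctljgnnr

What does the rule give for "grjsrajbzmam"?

nyqzyhqigtht

The rule is to shift every letter 7 places forward in the alphabet (wrapping around).
"grjsrajbzmam" → "nyqzyhqigtht".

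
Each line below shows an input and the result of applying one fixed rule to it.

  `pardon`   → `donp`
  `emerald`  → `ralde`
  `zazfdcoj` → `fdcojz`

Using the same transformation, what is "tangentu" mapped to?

In each case the input is transformed by: move the first character to the end, then delete the first 2 characters.
Applying both steps to "tangentu": "angentut", then "gentut".

gentut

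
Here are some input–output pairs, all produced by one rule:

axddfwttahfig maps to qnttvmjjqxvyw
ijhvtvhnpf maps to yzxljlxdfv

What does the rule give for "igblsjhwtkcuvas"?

ywrbizxmjasklqi

The pattern: shift every letter 10 places backward in the alphabet (wrapping around).
Applying that to "igblsjhwtkcuvas" gives "ywrbizxmjasklqi".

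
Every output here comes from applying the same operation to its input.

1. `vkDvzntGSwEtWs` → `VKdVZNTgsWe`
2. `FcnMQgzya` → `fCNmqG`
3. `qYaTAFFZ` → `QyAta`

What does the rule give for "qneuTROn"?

QNEUt

Each output is the input with this applied: flip the case of every letter, then delete the last 3 characters.
"qneuTROn" → "QNEUtroN" → "QNEUt".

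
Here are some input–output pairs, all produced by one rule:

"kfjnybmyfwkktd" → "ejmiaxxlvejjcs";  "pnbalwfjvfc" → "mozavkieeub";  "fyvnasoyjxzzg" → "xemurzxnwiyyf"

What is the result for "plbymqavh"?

The transformation: swap each adjacent pair of characters (1↔2, 3↔4, ...), then shift every letter 1 place backward in the alphabet (wrapping around).
Applying both steps to "plbymqavh": "lpybqmvah", then "koxapluzg".

koxapluzg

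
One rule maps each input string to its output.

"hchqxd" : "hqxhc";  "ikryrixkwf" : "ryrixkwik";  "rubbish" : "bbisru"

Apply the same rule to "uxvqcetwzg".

Rule — delete the last character, then move the first 2 characters to the end (rotate left by 2).
For "uxvqcetwzg", step one produces "uxvqcetwz"; step two turns that into "vqcetwzux".

vqcetwzux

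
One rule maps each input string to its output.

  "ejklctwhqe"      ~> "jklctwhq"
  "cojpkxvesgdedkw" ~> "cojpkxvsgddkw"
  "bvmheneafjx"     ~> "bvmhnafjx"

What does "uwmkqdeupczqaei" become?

uwmkqdupczqai

Rule — remove every "e".
On "uwmkqdeupczqaei" that produces "uwmkqdupczqai".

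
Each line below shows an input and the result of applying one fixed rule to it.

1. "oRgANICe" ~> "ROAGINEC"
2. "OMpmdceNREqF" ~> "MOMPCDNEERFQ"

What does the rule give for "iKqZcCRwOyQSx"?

Rule — swap each adjacent pair of characters (1↔2, 3↔4, ...), then convert every letter to uppercase.
Starting from "iKqZcCRwOyQSx": after the first operation, "KiZqCcwRyOSQx"; after the second, "KIZQCCWRYOSQX".

KIZQCCWRYOSQX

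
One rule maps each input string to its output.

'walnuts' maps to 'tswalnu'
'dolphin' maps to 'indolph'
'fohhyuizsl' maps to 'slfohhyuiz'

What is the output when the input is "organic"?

Each output is the input with this applied: move the last 2 characters to the front (rotate right by 2).
On "organic" that produces "icorgan".

icorgan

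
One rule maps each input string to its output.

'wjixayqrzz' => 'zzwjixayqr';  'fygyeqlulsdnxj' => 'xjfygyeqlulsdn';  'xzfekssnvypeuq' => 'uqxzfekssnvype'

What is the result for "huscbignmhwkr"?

krhuscbignmhw

Looking at the pairs, the operation is to move the last 2 characters to the front (rotate right by 2).
For "huscbignmhwkr" the result is "krhuscbignmhw".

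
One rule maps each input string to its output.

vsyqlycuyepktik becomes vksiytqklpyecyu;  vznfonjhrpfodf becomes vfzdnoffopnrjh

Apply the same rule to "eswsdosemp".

The rule is to take characters alternately from the front and the back (1st, last, 2nd, 2nd-last, ...).
For "eswsdosemp" the result is "epsmwessdo".

epsmwessdo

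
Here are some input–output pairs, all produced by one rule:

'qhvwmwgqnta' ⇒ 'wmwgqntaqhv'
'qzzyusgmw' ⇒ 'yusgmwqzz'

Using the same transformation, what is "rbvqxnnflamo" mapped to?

qxnnflamorbv

What's happening: move the first 3 characters to the end (rotate left by 3).
"rbvqxnnflamo" → "qxnnflamorbv".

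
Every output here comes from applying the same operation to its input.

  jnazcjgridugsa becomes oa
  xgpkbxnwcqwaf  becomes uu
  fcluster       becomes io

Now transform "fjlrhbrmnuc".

ioeo

What's happening: shift every letter 3 places backward in the alphabet (wrapping around), then keep only the vowels.
Applying both steps to "fjlrhbrmnuc": "cgioeyojkrz", then "ioeo".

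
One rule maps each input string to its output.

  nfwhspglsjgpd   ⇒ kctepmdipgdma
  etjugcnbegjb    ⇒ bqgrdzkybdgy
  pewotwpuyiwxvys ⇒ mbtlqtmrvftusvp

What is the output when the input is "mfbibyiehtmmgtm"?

The pattern: shift every letter 3 places backward in the alphabet (wrapping around).
So "mfbibyiehtmmgtm" becomes "jcyfyvfbeqjjdqj".

jcyfyvfbeqjjdqj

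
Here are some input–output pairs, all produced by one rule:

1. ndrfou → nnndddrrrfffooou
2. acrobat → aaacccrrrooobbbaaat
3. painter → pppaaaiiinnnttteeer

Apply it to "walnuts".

wwwaaalllnnnuuuttts

The pattern: repeat every character 3 times, then delete the last 2 characters.
For "walnuts", step one produces "wwwaaalllnnnuuutttsss"; step two turns that into "wwwaaalllnnnuuuttts".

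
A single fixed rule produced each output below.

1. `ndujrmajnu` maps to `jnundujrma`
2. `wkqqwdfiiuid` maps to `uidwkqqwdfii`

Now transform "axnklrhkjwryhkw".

Rule — move the last 3 characters to the front (rotate right by 3).
On "axnklrhkjwryhkw" that produces "hkwaxnklrhkjwry".

hkwaxnklrhkjwry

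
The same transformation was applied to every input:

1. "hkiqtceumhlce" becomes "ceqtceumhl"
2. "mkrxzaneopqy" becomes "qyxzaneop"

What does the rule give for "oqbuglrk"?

The transformation: delete the first 3 characters, then move the last 2 characters to the front (rotate right by 2).
Applying both steps to "oqbuglrk": "uglrk", then "rkugl".
(Check on "hkiqtceumhlce": → "qtceumhlce" → "ceqtceumhl" ✓)

rkugl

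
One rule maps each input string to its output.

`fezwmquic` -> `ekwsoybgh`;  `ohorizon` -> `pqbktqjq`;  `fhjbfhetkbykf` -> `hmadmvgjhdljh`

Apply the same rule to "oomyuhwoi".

kqyjwaoqq

Each output is the input with this applied: shift every letter 2 places forward in the alphabet (wrapping around), then reverse the string.
Applying that to "oomyuhwoi" gives "kqyjwaoqq".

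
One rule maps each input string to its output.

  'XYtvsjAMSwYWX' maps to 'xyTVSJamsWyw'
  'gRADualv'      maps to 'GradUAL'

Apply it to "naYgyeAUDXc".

The rule is to flip the case of every letter, then delete the last character.
Working it through for "naYgyeAUDXc": intermediate "NAyGYEaudxC", final "NAyGYEaudx".

NAyGYEaudx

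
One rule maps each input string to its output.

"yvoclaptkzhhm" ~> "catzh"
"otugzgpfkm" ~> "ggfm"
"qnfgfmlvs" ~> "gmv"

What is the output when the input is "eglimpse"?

The rule is to keep every other character starting from the second (positions 2nd, 4th, 6th, ...), then delete the first character.
Applying both steps to "eglimpse": "gipe", then "ipe".
(Check on "yvoclaptkzhhm": → "vcatzh" → "catzh" ✓)

ipe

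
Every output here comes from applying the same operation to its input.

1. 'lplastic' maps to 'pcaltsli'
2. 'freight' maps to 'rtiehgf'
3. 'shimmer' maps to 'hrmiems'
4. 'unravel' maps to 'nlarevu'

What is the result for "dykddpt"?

ytdkpdd

The transformation: swap the first and last characters, then swap each adjacent pair of characters (1↔2, 3↔4, ...).
"dykddpt" → "tykddpd" → "ytdkpdd".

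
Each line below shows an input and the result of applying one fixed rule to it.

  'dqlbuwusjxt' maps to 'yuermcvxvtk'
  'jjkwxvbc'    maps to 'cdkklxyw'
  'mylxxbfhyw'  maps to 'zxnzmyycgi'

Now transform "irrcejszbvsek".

The pattern: move the last 2 characters to the front (rotate right by 2), then shift every letter 1 place forward in the alphabet (wrapping around).
Starting from "irrcejszbvsek": after the first operation, "ekirrcejszbvs"; after the second, "fljssdfktacwt".
(Check on "jjkwxvbc": → "bcjjkwxv" → "cdkklxyw" ✓)

fljssdfktacwt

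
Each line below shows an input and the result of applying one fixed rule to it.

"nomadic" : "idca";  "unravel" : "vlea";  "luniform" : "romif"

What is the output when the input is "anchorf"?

rohf

Rule — delete the first 3 characters, then sort the characters into reverse alphabetical order.
Applying both steps to "anchorf": "horf", then "rohf".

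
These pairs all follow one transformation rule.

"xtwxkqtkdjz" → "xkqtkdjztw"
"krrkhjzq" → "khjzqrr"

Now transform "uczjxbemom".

jxbemomcz

In each case the input is transformed by: delete the first character, then move the first 2 characters to the end (rotate left by 2).
Working it through for "uczjxbemom": intermediate "czjxbemom", final "jxbemomcz".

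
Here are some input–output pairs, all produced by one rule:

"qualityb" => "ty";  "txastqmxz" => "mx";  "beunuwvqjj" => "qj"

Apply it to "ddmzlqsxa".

The transformation: move the last character to the front, then keep only the last 2 characters.
Doing the same to "ddmzlqsxa": "sx".

sx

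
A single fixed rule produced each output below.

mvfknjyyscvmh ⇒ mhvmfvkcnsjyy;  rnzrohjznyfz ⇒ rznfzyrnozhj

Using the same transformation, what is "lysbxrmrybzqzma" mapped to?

What's happening: take characters alternately from the front and the back (1st, last, 2nd, 2nd-last, ...).
Doing the same to "lysbxrmrybzqzma": "laymszbqxzrbmyr".

laymszbqxzrbmyr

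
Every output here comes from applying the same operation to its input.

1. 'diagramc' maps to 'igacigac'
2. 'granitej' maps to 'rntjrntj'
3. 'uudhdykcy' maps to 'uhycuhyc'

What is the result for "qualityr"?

Each output is the input with this applied: keep every other character starting from the second (positions 2nd, 4th, 6th, ...), then write the whole string twice.
Working it through for "qualityr": intermediate "ultr", final "ultrultr".

ultrultr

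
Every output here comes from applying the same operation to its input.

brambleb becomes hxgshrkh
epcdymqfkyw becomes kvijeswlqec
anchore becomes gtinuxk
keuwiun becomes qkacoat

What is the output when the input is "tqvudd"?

In each case the input is transformed by: shift every letter 6 places forward in the alphabet (wrapping around).
On "tqvudd" that produces "zwbajj".

zwbajj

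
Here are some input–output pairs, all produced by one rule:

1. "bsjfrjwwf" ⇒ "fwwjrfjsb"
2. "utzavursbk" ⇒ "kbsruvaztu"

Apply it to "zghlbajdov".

Each output is the input with this applied: reverse the string.
So "zghlbajdov" becomes "vodjablhgz".

vodjablhgz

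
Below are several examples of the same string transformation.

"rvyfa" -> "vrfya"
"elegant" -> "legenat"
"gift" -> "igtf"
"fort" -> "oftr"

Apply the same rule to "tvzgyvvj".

The rule is to swap each adjacent pair of characters (1↔2, 3↔4, ...).
So "tvzgyvvj" becomes "vtgzvyjv".

vtgzvyjv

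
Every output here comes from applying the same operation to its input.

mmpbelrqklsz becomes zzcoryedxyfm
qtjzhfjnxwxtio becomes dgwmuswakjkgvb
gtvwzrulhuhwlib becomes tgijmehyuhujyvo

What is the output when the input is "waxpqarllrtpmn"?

The pattern: shift every letter 13 places forward in the alphabet (wrapping around) — i.e. ROT13.
So "waxpqarllrtpmn" becomes "jnkcdneyyegcza".

jnkcdneyyegcza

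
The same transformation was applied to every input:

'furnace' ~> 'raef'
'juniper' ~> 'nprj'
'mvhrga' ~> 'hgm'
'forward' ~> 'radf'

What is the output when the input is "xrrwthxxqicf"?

The pattern: keep every other character starting from the first (positions 1st, 3rd, 5th, ...), then move the first character to the end.
On "xrrwthxxqicf": the first step gives "xrtxqc", and the second then gives "rtxqcx".
(Check on "forward": → "frad" → "radf" ✓)

rtxqcx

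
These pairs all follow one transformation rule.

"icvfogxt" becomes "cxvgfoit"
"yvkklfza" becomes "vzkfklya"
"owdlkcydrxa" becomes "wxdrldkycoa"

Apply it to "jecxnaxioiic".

Each output is the input with this applied: take characters alternately from the front and the back (1st, last, 2nd, 2nd-last, ...), then move the first 2 characters to the end (rotate left by 2).
"jecxnaxioiic" → "jceicixoniax" → "eicixoniaxjc".

eicixoniaxjc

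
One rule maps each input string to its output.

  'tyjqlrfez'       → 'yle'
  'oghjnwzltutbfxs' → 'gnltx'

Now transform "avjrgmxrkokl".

vgrk

The rule is to keep one character in every 3, starting at position 2 (positions 2nd, 5th, 8th, ...).
Applying that to "avjrgmxrkokl" gives "vgrk".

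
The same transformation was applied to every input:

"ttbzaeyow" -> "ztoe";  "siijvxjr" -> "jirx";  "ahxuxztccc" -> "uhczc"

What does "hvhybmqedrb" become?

Rule — keep every other character starting from the second (positions 2nd, 4th, 6th, ...), then swap each adjacent pair of characters (1↔2, 3↔4, ...).
For "hvhybmqedrb", step one produces "vymer"; step two turns that into "yvemr".

yvemr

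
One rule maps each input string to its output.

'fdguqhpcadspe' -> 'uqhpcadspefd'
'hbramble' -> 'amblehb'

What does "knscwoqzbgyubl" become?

cwoqzbgyublkn

In each case the input is transformed by: move the first 2 characters to the end (rotate left by 2), then delete the first character.
Applying both steps to "knscwoqzbgyubl": "scwoqzbgyublkn", then "cwoqzbgyublkn".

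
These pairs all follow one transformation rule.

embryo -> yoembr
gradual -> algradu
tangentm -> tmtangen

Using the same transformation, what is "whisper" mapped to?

Rule — move the last 2 characters to the front (rotate right by 2).
On "whisper" that produces "erwhisp".

erwhisp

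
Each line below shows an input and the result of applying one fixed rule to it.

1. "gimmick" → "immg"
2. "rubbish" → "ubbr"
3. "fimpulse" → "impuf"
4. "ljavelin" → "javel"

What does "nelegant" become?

elegn

The transformation: delete the last 3 characters, then move the first character to the end.
Applying both steps to "nelegant": "neleg", then "elegn".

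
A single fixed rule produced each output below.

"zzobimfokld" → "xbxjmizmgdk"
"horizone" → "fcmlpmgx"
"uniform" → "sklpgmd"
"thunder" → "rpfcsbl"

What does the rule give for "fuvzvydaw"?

dusytbxwt

Rule — shift every letter 2 places backward in the alphabet (wrapping around), then take characters alternately from the front and the back (1st, last, 2nd, 2nd-last, ...).
On "fuvzvydaw": the first step gives "dstxtwbyu", and the second then gives "dusytbxwt".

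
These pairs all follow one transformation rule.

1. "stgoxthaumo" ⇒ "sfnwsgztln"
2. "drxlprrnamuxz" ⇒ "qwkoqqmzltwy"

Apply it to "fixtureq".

The transformation: shift every letter 1 place backward in the alphabet (wrapping around), then delete the first character.
For "fixtureq" the result is "hwstqdp".
(Check on "drxlprrnamuxz": → "cqwkoqqmzltwy" → "qwkoqqmzltwy" ✓)

hwstqdp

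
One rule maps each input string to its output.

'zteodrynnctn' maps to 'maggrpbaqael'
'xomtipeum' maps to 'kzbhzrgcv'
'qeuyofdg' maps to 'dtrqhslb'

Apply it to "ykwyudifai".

Each output is the input with this applied: shift every letter 13 places forward in the alphabet (wrapping around) — i.e. ROT13, then take characters alternately from the front and the back (1st, last, 2nd, 2nd-last, ...).
Starting from "ykwyudifai": after the first operation, "lxjlhqvsnv"; after the second, "lvxnjslvhq".

lvxnjslvhq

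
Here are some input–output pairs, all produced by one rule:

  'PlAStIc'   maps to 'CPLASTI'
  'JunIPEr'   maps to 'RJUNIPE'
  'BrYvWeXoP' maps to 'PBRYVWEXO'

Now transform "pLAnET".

TPLANE

The transformation: move the last character to the front, then convert every letter to uppercase.
Applying both steps to "pLAnET": "TpLAnE", then "TPLANE".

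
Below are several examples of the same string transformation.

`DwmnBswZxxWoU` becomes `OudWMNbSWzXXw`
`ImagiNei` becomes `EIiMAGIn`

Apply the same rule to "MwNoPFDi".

dImWnOpf

The pattern: flip the case of every letter, then move the last 2 characters to the front (rotate right by 2).
Starting from "MwNoPFDi": after the first operation, "mWnOpfdI"; after the second, "dImWnOpf".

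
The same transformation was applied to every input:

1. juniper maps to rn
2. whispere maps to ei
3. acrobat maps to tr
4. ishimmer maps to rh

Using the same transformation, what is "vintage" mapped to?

en

The pattern: move the last 3 characters to the front (rotate right by 3), then keep one character in every 3, starting at position 3 (positions 3rd, 6th, 9th, ...).
For "vintage", step one produces "agevint"; step two turns that into "en".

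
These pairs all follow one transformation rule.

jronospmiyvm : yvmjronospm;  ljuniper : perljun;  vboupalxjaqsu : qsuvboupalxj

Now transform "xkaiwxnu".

Each output is the input with this applied: move the last 3 characters to the front (rotate right by 3), then delete the last character.
"xkaiwxnu" → "xnuxkaiw" → "xnuxkai".

xnuxkai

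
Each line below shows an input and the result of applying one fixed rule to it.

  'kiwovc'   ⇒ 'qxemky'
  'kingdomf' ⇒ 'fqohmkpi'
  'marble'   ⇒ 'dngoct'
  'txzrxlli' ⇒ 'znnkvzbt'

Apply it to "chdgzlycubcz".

The pattern: shift every letter 2 places forward in the alphabet (wrapping around), then swap the front and back halves of the string.
Doing the same to "chdgzlycubcz": "aewdebejfibn".

aewdebejfibn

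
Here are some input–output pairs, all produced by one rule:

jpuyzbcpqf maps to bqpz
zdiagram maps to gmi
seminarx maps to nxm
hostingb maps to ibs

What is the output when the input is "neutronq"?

rqu

Each output is the input with this applied: swap the front and back halves of the string, then keep one character in every 3, starting at position 1 (positions 1st, 4th, 7th, ...).
Applying both steps to "neutronq": "ronqneut", then "rqu".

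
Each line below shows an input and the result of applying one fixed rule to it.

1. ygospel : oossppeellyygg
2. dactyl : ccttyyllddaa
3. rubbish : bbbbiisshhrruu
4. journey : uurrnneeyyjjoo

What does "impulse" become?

ppuullsseeiimm

Each output is the input with this applied: move the first 2 characters to the end (rotate left by 2), then double every character.
Starting from "impulse": after the first operation, "pulseim"; after the second, "ppuullsseeiimm".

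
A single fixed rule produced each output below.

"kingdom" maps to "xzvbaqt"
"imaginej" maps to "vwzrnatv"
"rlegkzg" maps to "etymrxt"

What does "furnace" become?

Looking at the pairs, the operation is to take characters alternately from the front and the back (1st, last, 2nd, 2nd-last, ...), then shift every letter 13 places forward in the alphabet (wrapping around) — i.e. ROT13.
Working it through for "furnace": intermediate "feucran", final "srhpena".

srhpena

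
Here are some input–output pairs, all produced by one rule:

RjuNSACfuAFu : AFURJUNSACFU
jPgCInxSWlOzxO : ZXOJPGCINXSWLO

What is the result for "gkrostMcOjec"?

JECGKROSTMCO

Looking at the pairs, the operation is to move the last 3 characters to the front (rotate right by 3), then convert every letter to uppercase.
Starting from "gkrostMcOjec": after the first operation, "jecgkrostMcO"; after the second, "JECGKROSTMCO".
(Check on "RjuNSACfuAFu": → "AFuRjuNSACfu" → "AFURJUNSACFU" ✓)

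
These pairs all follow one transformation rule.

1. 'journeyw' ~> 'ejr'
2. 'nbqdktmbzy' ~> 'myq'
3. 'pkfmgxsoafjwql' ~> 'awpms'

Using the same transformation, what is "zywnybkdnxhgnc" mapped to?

In each case the input is transformed by: swap the front and back halves of the string, then keep one character in every 3, starting at position 2 (positions 2nd, 5th, 8th, ...).
"zywnybkdnxhgnc" → "dnxhgnczywnybk" → "ngznk".

ngznk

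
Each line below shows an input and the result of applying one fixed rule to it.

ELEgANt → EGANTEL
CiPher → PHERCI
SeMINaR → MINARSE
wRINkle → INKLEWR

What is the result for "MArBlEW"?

RBLEWMA

Rule — move the first 2 characters to the end (rotate left by 2), then convert every letter to uppercase.
For "MArBlEW", step one produces "rBlEWMA"; step two turns that into "RBLEWMA".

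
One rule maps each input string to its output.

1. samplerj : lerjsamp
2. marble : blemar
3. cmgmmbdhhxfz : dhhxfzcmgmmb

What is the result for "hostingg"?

ingghost

The transformation: swap the front and back halves of the string.
On "hostingg" that produces "ingghost".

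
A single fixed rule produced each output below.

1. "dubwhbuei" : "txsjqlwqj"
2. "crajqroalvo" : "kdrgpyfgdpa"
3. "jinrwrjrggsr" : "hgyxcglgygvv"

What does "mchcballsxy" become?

mnbrwrqpaah

The pattern: shift every letter 11 places backward in the alphabet (wrapping around), then move the last 2 characters to the front (rotate right by 2).
Working it through for "mchcballsxy": intermediate "brwrqpaahmn", final "mnbrwrqpaah".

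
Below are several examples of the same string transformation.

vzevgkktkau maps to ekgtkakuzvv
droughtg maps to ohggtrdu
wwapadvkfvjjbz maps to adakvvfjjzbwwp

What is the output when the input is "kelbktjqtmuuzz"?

ltkqjmtuuzzekb

The transformation: swap each adjacent pair of characters (1↔2, 3↔4, ...), then move the first 3 characters to the end (rotate left by 3).
Starting from "kelbktjqtmuuzz": after the first operation, "ekbltkqjmtuuzz"; after the second, "ltkqjmtuuzzekb".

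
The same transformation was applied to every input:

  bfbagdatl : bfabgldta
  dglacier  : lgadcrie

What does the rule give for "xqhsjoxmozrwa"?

hqsxjaowxrmzo

The pattern: move the first 2 characters to the end (rotate left by 2), then take characters alternately from the front and the back (1st, last, 2nd, 2nd-last, ...).
Starting from "xqhsjoxmozrwa": after the first operation, "hsjoxmozrwaxq"; after the second, "hqsxjaowxrmzo".
(Check on "bfbagdatl": → "bagdatlbf" → "bfabgldta" ✓)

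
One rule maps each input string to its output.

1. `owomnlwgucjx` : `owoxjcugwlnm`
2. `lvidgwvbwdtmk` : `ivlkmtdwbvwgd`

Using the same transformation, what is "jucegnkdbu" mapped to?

What's happening: move the first 3 characters to the end (rotate left by 3), then reverse the string.
Working it through for "jucegnkdbu": intermediate "egnkdbujuc", final "cujubdknge".
(Check on "owomnlwgucjx": → "mnlwgucjxowo" → "owoxjcugwlnm" ✓)

cujubdknge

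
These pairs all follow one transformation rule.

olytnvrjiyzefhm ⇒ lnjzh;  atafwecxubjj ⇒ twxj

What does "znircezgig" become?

The transformation: keep one character in every 3, starting at position 2 (positions 2nd, 5th, 8th, ...).
"znircezgig" → "ncg".

ncg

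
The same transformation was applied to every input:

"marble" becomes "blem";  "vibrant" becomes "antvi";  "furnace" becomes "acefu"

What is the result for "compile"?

ileco

The transformation: move the last 3 characters to the front (rotate right by 3), then delete the last 2 characters.
So "compile" becomes "ileco".
(Check on "vibrant": → "antvibr" → "antvi" ✓)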